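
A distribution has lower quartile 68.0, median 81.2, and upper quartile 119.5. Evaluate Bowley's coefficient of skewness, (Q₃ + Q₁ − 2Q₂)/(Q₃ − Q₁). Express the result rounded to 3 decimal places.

numerator: Q₃ + Q₁ − 2Q₂ = 119.5 + 68.0 − 2×81.2 = 25.1000
denominator: Q₃ − Q₁ = 119.5 − 68.0 = 51.5000
Bowley skewness = 25.1000 / 51.5000 ≈ 0.487

0.487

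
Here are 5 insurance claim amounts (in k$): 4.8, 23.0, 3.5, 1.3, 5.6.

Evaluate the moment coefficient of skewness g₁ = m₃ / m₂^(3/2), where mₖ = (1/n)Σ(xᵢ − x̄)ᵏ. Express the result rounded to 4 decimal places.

x̄ = (4.8 + 23.0 + 3.5 + 1.3 + 5.6) / 5 = 7.6400
deviations (xᵢ − x̄): -2.8400, 15.3600, -4.1400, -6.3400, -2.0400
Σ(xᵢ − x̄)² = 305.4920 ⇒ m₂ = 305.4920/5 = 61.09840
Σ(xᵢ − x̄)³ = 3266.6846 ⇒ m₃ = 3266.6846/5 = 653.33693
m₂^(3/2) = 61.09840^(1.5) = 477.57849
g₁ = m₃ / m₂^(3/2) = 653.33693 / 477.57849 ≈ 1.3680

1.3680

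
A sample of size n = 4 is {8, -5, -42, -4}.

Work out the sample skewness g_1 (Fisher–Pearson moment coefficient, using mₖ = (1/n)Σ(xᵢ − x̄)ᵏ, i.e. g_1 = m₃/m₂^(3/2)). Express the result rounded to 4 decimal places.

-0.8881

x̄ = (8 - 5 - 42 - 4) / 4 = -10.7500
deviations (xᵢ − x̄): 18.7500, 5.7500, -31.2500, 6.7500
Σ(xᵢ − x̄)² = 1406.7500 ⇒ m₂ = 1406.7500/4 = 351.68750
Σ(xᵢ − x̄)³ = -23428.1250 ⇒ m₃ = -23428.1250/4 = -5857.03125
m₂^(3/2) = 351.68750^(1.5) = 6595.31281
g_1 = m₃ / m₂^(3/2) = -5857.03125 / 6595.31281 ≈ -0.8881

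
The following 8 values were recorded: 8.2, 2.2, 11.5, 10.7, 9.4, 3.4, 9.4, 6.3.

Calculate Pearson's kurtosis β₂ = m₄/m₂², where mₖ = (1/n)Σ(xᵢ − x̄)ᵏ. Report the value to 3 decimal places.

x̄ = 7.6375
Σ(xᵢ − x̄)² = 80.1388 ⇒ m₂ = 10.01734
Σ(xᵢ − x̄)⁴ = 1529.7424 ⇒ m₄ = 191.21780
m₂² = 100.34718
β₂ = m₄/m₂² = 191.21780 / 100.34718 ≈ 1.906

1.906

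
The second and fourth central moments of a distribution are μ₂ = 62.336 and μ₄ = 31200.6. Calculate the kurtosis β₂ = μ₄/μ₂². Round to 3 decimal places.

8.029

μ₂² = 62.336² = 3885.77690
μ₄/μ₂² = 31200.6 / 3885.77690 = 8.02944
β₂ ≈ 8.029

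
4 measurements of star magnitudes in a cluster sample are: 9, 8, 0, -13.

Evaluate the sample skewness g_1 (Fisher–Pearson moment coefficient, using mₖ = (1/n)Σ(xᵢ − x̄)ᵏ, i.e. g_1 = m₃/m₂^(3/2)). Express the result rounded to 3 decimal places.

x̄ = (9 + 8 + 0 - 13) / 4 = 1.0000
deviations (xᵢ − x̄): 8.0000, 7.0000, -1.0000, -14.0000
Σ(xᵢ − x̄)² = 310.0000 ⇒ m₂ = 310.0000/4 = 77.50000
Σ(xᵢ − x̄)³ = -1890.0000 ⇒ m₃ = -1890.0000/4 = -472.50000
m₂^(3/2) = 77.50000^(1.5) = 682.26415
g_1 = m₃ / m₂^(3/2) = -472.50000 / 682.26415 ≈ -0.693

-0.693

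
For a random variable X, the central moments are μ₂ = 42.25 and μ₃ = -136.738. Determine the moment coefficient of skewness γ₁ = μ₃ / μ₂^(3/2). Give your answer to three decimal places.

σ = √μ₂ = √42.25 = 6.50000
σ³ = μ₂^(3/2) = 274.62500
γ₁ = μ₃/σ³ = -136.738 / 274.62500 ≈ -0.498

-0.498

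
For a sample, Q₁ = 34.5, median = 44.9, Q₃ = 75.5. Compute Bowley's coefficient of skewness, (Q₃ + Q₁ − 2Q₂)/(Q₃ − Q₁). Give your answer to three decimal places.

0.493

numerator: Q₃ + Q₁ − 2Q₂ = 75.5 + 34.5 − 2×44.9 = 20.2000
denominator: Q₃ − Q₁ = 75.5 − 34.5 = 41.0000
Bowley skewness = 20.2000 / 41.0000 ≈ 0.493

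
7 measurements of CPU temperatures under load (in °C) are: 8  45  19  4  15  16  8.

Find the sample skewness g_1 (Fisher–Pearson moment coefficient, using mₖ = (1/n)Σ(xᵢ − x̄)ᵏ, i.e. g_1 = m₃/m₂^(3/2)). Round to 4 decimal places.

1.4240

x̄ = (8 + 45 + 19 + 4 + 15 + 16 + 8) / 7 = 16.4286
deviations (xᵢ − x̄): -8.4286, 28.5714, 2.5714, -12.4286, -1.4286, -0.4286, -8.4286
Σ(xᵢ − x̄)² = 1121.7143 ⇒ m₂ = 1121.7143/7 = 160.24490
Σ(xᵢ − x̄)³ = 20220.2449 ⇒ m₃ = 20220.2449/7 = 2888.60641
m₂^(3/2) = 160.24490^(1.5) = 2028.50609
g_1 = m₃ / m₂^(3/2) = 2888.60641 / 2028.50609 ≈ 1.4240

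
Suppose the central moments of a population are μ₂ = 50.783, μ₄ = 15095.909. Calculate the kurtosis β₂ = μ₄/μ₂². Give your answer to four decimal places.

5.8536

μ₂² = 50.783² = 2578.91309
μ₄/μ₂² = 15095.909 / 2578.91309 = 5.85359
β₂ ≈ 5.8536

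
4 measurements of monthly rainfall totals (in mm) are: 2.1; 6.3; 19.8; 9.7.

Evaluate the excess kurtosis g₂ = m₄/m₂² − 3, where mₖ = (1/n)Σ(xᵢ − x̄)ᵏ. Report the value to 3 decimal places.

x̄ = 9.4750
Σ(xᵢ − x̄)² = 171.1275 ⇒ m₂ = 42.78188
Σ(xᵢ − x̄)⁴ = 14424.7209 ⇒ m₄ = 3606.18023
m₂² = 1830.28883
g₂ = m₄/m₂² − 3 = 1.97028 − 3 ≈ -1.030

-1.030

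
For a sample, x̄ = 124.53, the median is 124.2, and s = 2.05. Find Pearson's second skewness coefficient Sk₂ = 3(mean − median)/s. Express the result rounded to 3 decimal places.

Sk₂ = 3(124.53 − 124.2) / 2.05 = 3 × 0.3300 / 2.05
    = 0.9900 / 2.05 ≈ 0.483

0.483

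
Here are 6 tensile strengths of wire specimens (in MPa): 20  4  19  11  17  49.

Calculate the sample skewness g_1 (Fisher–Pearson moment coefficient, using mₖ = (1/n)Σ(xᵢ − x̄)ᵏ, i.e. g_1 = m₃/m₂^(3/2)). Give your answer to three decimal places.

x̄ = (20 + 4 + 19 + 11 + 17 + 49) / 6 = 20.0000
deviations (xᵢ − x̄): 0.0000, -16.0000, -1.0000, -9.0000, -3.0000, 29.0000
Σ(xᵢ − x̄)² = 1188.0000 ⇒ m₂ = 1188.0000/6 = 198.00000
Σ(xᵢ − x̄)³ = 19536.0000 ⇒ m₃ = 19536.0000/6 = 3256.00000
m₂^(3/2) = 198.00000^(1.5) = 2786.10696
g_1 = m₃ / m₂^(3/2) = 3256.00000 / 2786.10696 ≈ 1.169

1.169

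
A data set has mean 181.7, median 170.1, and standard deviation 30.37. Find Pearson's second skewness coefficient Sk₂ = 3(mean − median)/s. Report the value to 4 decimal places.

1.1459

Sk₂ = 3(181.7 − 170.1) / 30.37 = 3 × 11.6000 / 30.37
    = 34.8000 / 30.37 ≈ 1.1459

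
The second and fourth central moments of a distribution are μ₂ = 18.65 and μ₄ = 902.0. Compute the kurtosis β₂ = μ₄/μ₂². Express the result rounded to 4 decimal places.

2.5933

μ₂² = 18.65² = 347.82250
μ₄/μ₂² = 902.0 / 347.82250 = 2.59328
β₂ ≈ 2.5933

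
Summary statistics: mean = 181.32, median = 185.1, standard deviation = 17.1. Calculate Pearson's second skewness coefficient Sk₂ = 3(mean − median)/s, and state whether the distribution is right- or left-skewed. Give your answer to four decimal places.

-0.6632, left-skewed

Sk₂ = 3(181.32 − 185.1) / 17.1 = 3 × -3.7800 / 17.1
    = -11.3400 / 17.1 ≈ -0.6632
Sk₂ < 0 ⇒ mean < median ⇒ left-skewed (negative skew).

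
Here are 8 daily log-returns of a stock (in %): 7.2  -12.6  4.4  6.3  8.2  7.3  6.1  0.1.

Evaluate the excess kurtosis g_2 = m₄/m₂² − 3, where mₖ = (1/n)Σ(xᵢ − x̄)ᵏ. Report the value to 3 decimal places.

x̄ = 3.3750
Σ(xᵢ − x̄)² = 336.2750 ⇒ m₂ = 42.03438
Σ(xᵢ − x̄)⁴ = 66365.2164 ⇒ m₄ = 8295.65206
m₂² = 1766.88868
g_2 = m₄/m₂² − 3 = 4.69506 − 3 ≈ 1.695

1.695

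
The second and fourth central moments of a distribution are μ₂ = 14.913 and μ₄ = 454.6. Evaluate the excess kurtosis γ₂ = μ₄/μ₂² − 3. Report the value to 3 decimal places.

μ₂² = 14.913² = 222.39757
μ₄/μ₂² = 454.6 / 222.39757 = 2.04409
γ₂ = 2.04409 − 3 ≈ -0.956

-0.956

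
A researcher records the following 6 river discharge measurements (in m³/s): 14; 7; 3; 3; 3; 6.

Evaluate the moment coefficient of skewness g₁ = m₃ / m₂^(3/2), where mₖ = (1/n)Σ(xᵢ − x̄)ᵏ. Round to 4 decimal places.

x̄ = (14 + 7 + 3 + 3 + 3 + 6) / 6 = 6.0000
deviations (xᵢ − x̄): 8.0000, 1.0000, -3.0000, -3.0000, -3.0000, 0.0000
Σ(xᵢ − x̄)² = 92.0000 ⇒ m₂ = 92.0000/6 = 15.33333
Σ(xᵢ − x̄)³ = 432.0000 ⇒ m₃ = 432.0000/6 = 72.00000
m₂^(3/2) = 15.33333^(1.5) = 60.04196
g₁ = m₃ / m₂^(3/2) = 72.00000 / 60.04196 ≈ 1.1992

1.1992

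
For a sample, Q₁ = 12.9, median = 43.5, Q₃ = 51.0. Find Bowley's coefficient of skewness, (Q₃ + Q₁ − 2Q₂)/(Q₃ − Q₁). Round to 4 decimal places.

numerator: Q₃ + Q₁ − 2Q₂ = 51.0 + 12.9 − 2×43.5 = -23.1000
denominator: Q₃ − Q₁ = 51.0 − 12.9 = 38.1000
Bowley skewness = -23.1000 / 38.1000 ≈ -0.6063

-0.6063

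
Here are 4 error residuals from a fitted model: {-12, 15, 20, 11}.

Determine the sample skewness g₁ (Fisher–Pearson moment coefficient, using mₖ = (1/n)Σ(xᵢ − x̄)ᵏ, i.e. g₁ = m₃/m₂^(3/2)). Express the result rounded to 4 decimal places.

-0.9236

x̄ = (-12 + 15 + 20 + 11) / 4 = 8.5000
deviations (xᵢ − x̄): -20.5000, 6.5000, 11.5000, 2.5000
Σ(xᵢ − x̄)² = 601.0000 ⇒ m₂ = 601.0000/4 = 150.25000
Σ(xᵢ − x̄)³ = -6804.0000 ⇒ m₃ = -6804.0000/4 = -1701.00000
m₂^(3/2) = 150.25000^(1.5) = 1841.71201
g₁ = m₃ / m₂^(3/2) = -1701.00000 / 1841.71201 ≈ -0.9236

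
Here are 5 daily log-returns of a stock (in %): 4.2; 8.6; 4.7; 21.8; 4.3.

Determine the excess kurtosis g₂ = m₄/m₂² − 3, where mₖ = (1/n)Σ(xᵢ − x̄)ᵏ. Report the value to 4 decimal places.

-0.0628

x̄ = 8.7200
Σ(xᵢ − x̄)² = 227.2280 ⇒ m₂ = 45.44560
Σ(xᵢ − x̄)⁴ = 30330.7872 ⇒ m₄ = 6066.15743
m₂² = 2065.30256
g₂ = m₄/m₂² − 3 = 2.93718 − 3 ≈ -0.0628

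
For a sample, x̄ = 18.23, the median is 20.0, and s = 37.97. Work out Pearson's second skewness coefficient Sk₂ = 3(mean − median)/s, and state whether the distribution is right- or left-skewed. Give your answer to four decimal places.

-0.1398, left-skewed

Sk₂ = 3(18.23 − 20.0) / 37.97 = 3 × -1.7700 / 37.97
    = -5.3100 / 37.97 ≈ -0.1398
Sk₂ < 0 ⇒ mean < median ⇒ left-skewed (negative skew).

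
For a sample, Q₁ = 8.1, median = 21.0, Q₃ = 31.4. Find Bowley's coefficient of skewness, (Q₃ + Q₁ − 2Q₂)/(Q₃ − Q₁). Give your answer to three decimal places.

numerator: Q₃ + Q₁ − 2Q₂ = 31.4 + 8.1 − 2×21.0 = -2.5000
denominator: Q₃ − Q₁ = 31.4 − 8.1 = 23.3000
Bowley skewness = -2.5000 / 23.3000 ≈ -0.107

-0.107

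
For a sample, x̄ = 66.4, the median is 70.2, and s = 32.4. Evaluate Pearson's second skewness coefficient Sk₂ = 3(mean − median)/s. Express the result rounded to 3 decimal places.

-0.352

Sk₂ = 3(66.4 − 70.2) / 32.4 = 3 × -3.8000 / 32.4
    = -11.4000 / 32.4 ≈ -0.352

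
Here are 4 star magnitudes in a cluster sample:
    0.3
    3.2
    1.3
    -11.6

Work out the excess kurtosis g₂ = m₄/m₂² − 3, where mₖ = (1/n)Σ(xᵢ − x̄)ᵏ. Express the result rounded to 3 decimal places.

x̄ = -1.7000
Σ(xᵢ − x̄)² = 135.0200 ⇒ m₂ = 33.75500
Σ(xᵢ − x̄)⁴ = 10279.4402 ⇒ m₄ = 2569.86005
m₂² = 1139.40003
g₂ = m₄/m₂² − 3 = 2.25545 − 3 ≈ -0.745

-0.745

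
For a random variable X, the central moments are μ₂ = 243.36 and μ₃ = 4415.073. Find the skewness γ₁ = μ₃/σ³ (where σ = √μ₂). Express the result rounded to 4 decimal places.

σ = √μ₂ = √243.36 = 15.60000
σ³ = μ₂^(3/2) = 3796.41600
γ₁ = μ₃/σ³ = 4415.073 / 3796.41600 ≈ 1.1630

1.1630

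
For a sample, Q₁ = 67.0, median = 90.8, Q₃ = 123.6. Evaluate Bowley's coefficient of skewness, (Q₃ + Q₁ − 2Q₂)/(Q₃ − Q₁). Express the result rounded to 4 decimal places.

numerator: Q₃ + Q₁ − 2Q₂ = 123.6 + 67.0 − 2×90.8 = 9.0000
denominator: Q₃ − Q₁ = 123.6 − 67.0 = 56.6000
Bowley skewness = 9.0000 / 56.6000 ≈ 0.1590

0.1590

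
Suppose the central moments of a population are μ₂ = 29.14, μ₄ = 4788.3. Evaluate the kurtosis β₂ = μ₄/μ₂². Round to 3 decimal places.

5.639

μ₂² = 29.14² = 849.13960
μ₄/μ₂² = 4788.3 / 849.13960 = 5.63900
β₂ ≈ 5.639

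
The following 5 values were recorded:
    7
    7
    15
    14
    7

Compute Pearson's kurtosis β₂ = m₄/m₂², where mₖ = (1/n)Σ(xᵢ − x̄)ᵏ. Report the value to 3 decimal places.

1.215

x̄ = 10.0000
Σ(xᵢ − x̄)² = 68.0000 ⇒ m₂ = 13.60000
Σ(xᵢ − x̄)⁴ = 1124.0000 ⇒ m₄ = 224.80000
m₂² = 184.96000
β₂ = m₄/m₂² = 224.80000 / 184.96000 ≈ 1.215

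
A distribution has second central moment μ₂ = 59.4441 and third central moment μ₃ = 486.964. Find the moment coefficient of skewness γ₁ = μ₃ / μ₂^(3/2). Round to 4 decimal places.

σ = √μ₂ = √59.4441 = 7.71000
σ³ = μ₂^(3/2) = 458.31401
γ₁ = μ₃/σ³ = 486.964 / 458.31401 ≈ 1.0625

1.0625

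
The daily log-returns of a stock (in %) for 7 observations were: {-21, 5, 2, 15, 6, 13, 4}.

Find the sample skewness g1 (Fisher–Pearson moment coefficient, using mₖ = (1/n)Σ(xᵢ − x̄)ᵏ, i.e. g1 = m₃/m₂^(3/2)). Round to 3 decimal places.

x̄ = (-21 + 5 + 2 + 15 + 6 + 13 + 4) / 7 = 3.4286
deviations (xᵢ − x̄): -24.4286, 1.5714, -1.4286, 11.5714, 2.5714, 9.5714, 0.5714
Σ(xᵢ − x̄)² = 833.7143 ⇒ m₂ = 833.7143/7 = 119.10204
Σ(xᵢ − x̄)³ = -12133.4694 ⇒ m₃ = -12133.4694/7 = -1733.35277
m₂^(3/2) = 119.10204^(1.5) = 1299.80680
g1 = m₃ / m₂^(3/2) = -1733.35277 / 1299.80680 ≈ -1.334

-1.334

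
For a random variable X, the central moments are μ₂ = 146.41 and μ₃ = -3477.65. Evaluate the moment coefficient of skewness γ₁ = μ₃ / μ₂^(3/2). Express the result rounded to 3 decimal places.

σ = √μ₂ = √146.41 = 12.10000
σ³ = μ₂^(3/2) = 1771.56100
γ₁ = μ₃/σ³ = -3477.65 / 1771.56100 ≈ -1.963

-1.963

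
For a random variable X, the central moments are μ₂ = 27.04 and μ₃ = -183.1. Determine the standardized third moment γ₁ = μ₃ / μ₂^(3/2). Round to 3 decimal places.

-1.302

σ = √μ₂ = √27.04 = 5.20000
σ³ = μ₂^(3/2) = 140.60800
γ₁ = μ₃/σ³ = -183.1 / 140.60800 ≈ -1.302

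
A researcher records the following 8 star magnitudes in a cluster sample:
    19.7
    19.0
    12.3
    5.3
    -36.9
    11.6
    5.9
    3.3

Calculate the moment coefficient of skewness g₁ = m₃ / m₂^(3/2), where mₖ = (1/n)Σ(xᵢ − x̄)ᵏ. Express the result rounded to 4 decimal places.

x̄ = (19.7 + 19.0 + 12.3 + 5.3 - 36.9 + 11.6 + 5.9 + 3.3) / 8 = 5.0250
deviations (xᵢ − x̄): 14.6750, 13.9750, 7.2750, 0.2750, -41.9250, 6.5750, 0.8750, -1.7250
Σ(xᵢ − x̄)² = 2268.3350 ⇒ m₂ = 2268.3350/8 = 283.54187
Σ(xᵢ − x̄)³ = -67137.3052 ⇒ m₃ = -67137.3052/8 = -8392.16316
m₂^(3/2) = 283.54187^(1.5) = 4774.47705
g₁ = m₃ / m₂^(3/2) = -8392.16316 / 4774.47705 ≈ -1.7577

-1.7577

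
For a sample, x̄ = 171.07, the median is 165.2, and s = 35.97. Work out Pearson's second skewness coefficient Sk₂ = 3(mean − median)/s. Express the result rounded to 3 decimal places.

Sk₂ = 3(171.07 − 165.2) / 35.97 = 3 × 5.8700 / 35.97
    = 17.6100 / 35.97 ≈ 0.490

0.490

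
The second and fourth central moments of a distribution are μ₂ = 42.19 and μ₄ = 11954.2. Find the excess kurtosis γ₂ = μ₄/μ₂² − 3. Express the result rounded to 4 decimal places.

3.7159

μ₂² = 42.19² = 1779.99610
μ₄/μ₂² = 11954.2 / 1779.99610 = 6.71586
γ₂ = 6.71586 − 3 ≈ 3.7159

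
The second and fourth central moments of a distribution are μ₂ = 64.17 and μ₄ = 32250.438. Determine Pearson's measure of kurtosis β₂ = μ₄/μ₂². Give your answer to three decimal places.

μ₂² = 64.17² = 4117.78890
μ₄/μ₂² = 32250.438 / 4117.78890 = 7.83198
β₂ ≈ 7.832

7.832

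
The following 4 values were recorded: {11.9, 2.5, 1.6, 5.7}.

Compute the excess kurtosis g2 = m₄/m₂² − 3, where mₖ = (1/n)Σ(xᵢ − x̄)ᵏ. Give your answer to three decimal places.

-1.075

x̄ = 5.4250
Σ(xᵢ − x̄)² = 65.1875 ⇒ m₂ = 16.29688
Σ(xᵢ − x̄)⁴ = 2045.0177 ⇒ m₄ = 511.25441
m₂² = 265.58813
g2 = m₄/m₂² − 3 = 1.92499 − 3 ≈ -1.075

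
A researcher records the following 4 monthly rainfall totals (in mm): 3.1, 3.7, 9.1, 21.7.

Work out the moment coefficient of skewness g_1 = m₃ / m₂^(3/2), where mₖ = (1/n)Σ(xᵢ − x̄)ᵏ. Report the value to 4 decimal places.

0.8530

x̄ = (3.1 + 3.7 + 9.1 + 21.7) / 4 = 9.4000
deviations (xᵢ − x̄): -6.3000, -5.7000, -0.3000, 12.3000
Σ(xᵢ − x̄)² = 223.5600 ⇒ m₂ = 223.5600/4 = 55.89000
Σ(xᵢ − x̄)³ = 1425.6000 ⇒ m₃ = 1425.6000/4 = 356.40000
m₂^(3/2) = 55.89000^(1.5) = 417.83149
g_1 = m₃ / m₂^(3/2) = 356.40000 / 417.83149 ≈ 0.8530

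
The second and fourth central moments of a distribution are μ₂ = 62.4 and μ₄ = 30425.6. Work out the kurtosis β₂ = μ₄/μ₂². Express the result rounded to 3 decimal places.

7.814

μ₂² = 62.4² = 3893.76000
μ₄/μ₂² = 30425.6 / 3893.76000 = 7.81394
β₂ ≈ 7.814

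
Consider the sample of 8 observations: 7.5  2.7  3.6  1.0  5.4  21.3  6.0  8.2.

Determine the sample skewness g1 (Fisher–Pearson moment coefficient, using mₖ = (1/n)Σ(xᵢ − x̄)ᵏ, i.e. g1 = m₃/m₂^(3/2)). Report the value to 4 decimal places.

x̄ = (7.5 + 2.7 + 3.6 + 1.0 + 5.4 + 21.3 + 6.0 + 8.2) / 8 = 6.9625
deviations (xᵢ − x̄): 0.5375, -4.2625, -3.3625, -5.9625, -1.5625, 14.3375, -0.9625, 1.2375
Σ(xᵢ − x̄)² = 275.7788 ⇒ m₂ = 275.7788/8 = 34.47234
Σ(xᵢ − x̄)³ = 2617.1785 ⇒ m₃ = 2617.1785/8 = 327.14732
m₂^(3/2) = 34.47234^(1.5) = 202.39800
g1 = m₃ / m₂^(3/2) = 327.14732 / 202.39800 ≈ 1.6164

1.6164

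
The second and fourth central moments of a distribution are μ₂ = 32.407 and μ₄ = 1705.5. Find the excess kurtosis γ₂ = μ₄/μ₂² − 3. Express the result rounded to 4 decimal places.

-1.3760

μ₂² = 32.407² = 1050.21365
μ₄/μ₂² = 1705.5 / 1050.21365 = 1.62396
γ₂ = 1.62396 − 3 ≈ -1.3760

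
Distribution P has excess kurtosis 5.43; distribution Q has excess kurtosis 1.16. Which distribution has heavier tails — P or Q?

Higher excess kurtosis ⇒ heavier tails relative to the normal distribution.
5.43 vs 1.16: the larger is 5.43, so P has heavier tails.

P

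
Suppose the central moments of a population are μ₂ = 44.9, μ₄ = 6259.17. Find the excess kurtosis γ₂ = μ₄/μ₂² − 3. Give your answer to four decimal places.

0.1047

μ₂² = 44.9² = 2016.01000
μ₄/μ₂² = 6259.17 / 2016.01000 = 3.10473
γ₂ = 3.10473 − 3 ≈ 0.1047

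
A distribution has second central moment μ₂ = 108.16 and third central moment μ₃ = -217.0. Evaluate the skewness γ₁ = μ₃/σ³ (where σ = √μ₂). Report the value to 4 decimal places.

-0.1929

σ = √μ₂ = √108.16 = 10.40000
σ³ = μ₂^(3/2) = 1124.86400
γ₁ = μ₃/σ³ = -217.0 / 1124.86400 ≈ -0.1929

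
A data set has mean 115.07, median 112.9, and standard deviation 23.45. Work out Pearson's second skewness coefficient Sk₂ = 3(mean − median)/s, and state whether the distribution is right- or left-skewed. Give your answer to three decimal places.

0.278, right-skewed

Sk₂ = 3(115.07 − 112.9) / 23.45 = 3 × 2.1700 / 23.45
    = 6.5100 / 23.45 ≈ 0.278
Sk₂ > 0 ⇒ mean > median ⇒ right-skewed (positive skew).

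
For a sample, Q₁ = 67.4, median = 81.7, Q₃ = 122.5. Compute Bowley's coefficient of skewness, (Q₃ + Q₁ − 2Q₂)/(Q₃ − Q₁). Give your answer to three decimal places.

numerator: Q₃ + Q₁ − 2Q₂ = 122.5 + 67.4 − 2×81.7 = 26.5000
denominator: Q₃ − Q₁ = 122.5 − 67.4 = 55.1000
Bowley skewness = 26.5000 / 55.1000 ≈ 0.481

0.481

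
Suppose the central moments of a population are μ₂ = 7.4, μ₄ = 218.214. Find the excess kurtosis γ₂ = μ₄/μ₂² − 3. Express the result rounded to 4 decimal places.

μ₂² = 7.4² = 54.76000
μ₄/μ₂² = 218.214 / 54.76000 = 3.98492
γ₂ = 3.98492 − 3 ≈ 0.9849

0.9849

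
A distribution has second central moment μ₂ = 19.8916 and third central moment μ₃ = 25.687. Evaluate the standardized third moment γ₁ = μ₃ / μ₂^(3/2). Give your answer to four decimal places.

σ = √μ₂ = √19.8916 = 4.46000
σ³ = μ₂^(3/2) = 88.71654
γ₁ = μ₃/σ³ = 25.687 / 88.71654 ≈ 0.2895

0.2895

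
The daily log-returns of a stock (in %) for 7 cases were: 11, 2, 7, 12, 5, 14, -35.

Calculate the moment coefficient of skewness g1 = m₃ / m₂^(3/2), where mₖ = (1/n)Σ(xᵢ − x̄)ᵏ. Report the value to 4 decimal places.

-1.7882

x̄ = (11 + 2 + 7 + 12 + 5 + 14 - 35) / 7 = 2.2857
deviations (xᵢ − x̄): 8.7143, -0.2857, 4.7143, 9.7143, 2.7143, 11.7143, -37.2857
Σ(xᵢ − x̄)² = 1727.4286 ⇒ m₂ = 1727.4286/7 = 246.77551
Σ(xᵢ − x̄)³ = -48524.8163 ⇒ m₃ = -48524.8163/7 = -6932.11662
m₂^(3/2) = 246.77551^(1.5) = 3876.61871
g1 = m₃ / m₂^(3/2) = -6932.11662 / 3876.61871 ≈ -1.7882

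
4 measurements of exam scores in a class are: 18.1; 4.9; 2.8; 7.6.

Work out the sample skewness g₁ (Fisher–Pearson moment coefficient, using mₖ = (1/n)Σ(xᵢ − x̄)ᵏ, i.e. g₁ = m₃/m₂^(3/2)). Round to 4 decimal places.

0.8782

x̄ = (18.1 + 4.9 + 2.8 + 7.6) / 4 = 8.3500
deviations (xᵢ − x̄): 9.7500, -3.4500, -5.5500, -0.7500
Σ(xᵢ − x̄)² = 138.3300 ⇒ m₂ = 138.3300/4 = 34.58250
Σ(xᵢ − x̄)³ = 714.4200 ⇒ m₃ = 714.4200/4 = 178.60500
m₂^(3/2) = 34.58250^(1.5) = 203.36892
g₁ = m₃ / m₂^(3/2) = 178.60500 / 203.36892 ≈ 0.8782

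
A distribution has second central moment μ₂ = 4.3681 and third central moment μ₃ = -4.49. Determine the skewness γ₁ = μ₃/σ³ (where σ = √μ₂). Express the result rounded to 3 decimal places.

-0.492

σ = √μ₂ = √4.3681 = 2.09000
σ³ = μ₂^(3/2) = 9.12933
γ₁ = μ₃/σ³ = -4.49 / 9.12933 ≈ -0.492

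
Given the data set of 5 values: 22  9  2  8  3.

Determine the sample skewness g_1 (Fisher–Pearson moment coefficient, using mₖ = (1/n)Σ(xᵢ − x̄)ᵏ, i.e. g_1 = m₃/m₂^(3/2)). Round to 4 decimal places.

0.9841

x̄ = (22 + 9 + 2 + 8 + 3) / 5 = 8.8000
deviations (xᵢ − x̄): 13.2000, 0.2000, -6.8000, -0.8000, -5.8000
Σ(xᵢ − x̄)² = 254.8000 ⇒ m₂ = 254.8000/5 = 50.96000
Σ(xᵢ − x̄)³ = 1789.9200 ⇒ m₃ = 1789.9200/5 = 357.98400
m₂^(3/2) = 50.96000^(1.5) = 363.78445
g_1 = m₃ / m₂^(3/2) = 357.98400 / 363.78445 ≈ 0.9841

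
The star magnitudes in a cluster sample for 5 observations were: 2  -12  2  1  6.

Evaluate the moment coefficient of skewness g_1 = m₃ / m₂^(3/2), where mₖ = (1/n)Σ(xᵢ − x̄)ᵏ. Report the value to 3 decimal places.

-1.191

x̄ = (2 - 12 + 2 + 1 + 6) / 5 = -0.2000
deviations (xᵢ − x̄): 2.2000, -11.8000, 2.2000, 1.2000, 6.2000
Σ(xᵢ − x̄)² = 188.8000 ⇒ m₂ = 188.8000/5 = 37.76000
Σ(xᵢ − x̄)³ = -1381.6800 ⇒ m₃ = -1381.6800/5 = -276.33600
m₂^(3/2) = 37.76000^(1.5) = 232.03205
g_1 = m₃ / m₂^(3/2) = -276.33600 / 232.03205 ≈ -1.191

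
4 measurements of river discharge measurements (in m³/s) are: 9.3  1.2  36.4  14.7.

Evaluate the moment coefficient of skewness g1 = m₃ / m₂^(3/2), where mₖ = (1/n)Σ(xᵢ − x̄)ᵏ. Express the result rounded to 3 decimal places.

x̄ = (9.3 + 1.2 + 36.4 + 14.7) / 4 = 15.4000
deviations (xᵢ − x̄): -6.1000, -14.2000, 21.0000, -0.7000
Σ(xᵢ − x̄)² = 680.3400 ⇒ m₂ = 680.3400/4 = 170.08500
Σ(xᵢ − x̄)³ = 6170.3880 ⇒ m₃ = 6170.3880/4 = 1542.59700
m₂^(3/2) = 170.08500^(1.5) = 2218.19142
g1 = m₃ / m₂^(3/2) = 1542.59700 / 2218.19142 ≈ 0.695

0.695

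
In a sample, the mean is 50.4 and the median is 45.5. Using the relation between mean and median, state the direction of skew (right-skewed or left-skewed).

right-skewed

mean − median = 50.4 − 45.5 = 4.9
mean > median ⇒ the longer tail is on the right ⇒ right-skewed (positively skewed).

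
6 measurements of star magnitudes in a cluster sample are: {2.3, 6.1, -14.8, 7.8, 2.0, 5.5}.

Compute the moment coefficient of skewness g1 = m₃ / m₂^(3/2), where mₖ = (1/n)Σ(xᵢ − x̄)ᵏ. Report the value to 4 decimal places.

-1.5016

x̄ = (2.3 + 6.1 - 14.8 + 7.8 + 2.0 + 5.5) / 6 = 1.4833
deviations (xᵢ − x̄): 0.8167, 4.6167, -16.2833, 6.3167, 0.5167, 4.0167
Σ(xᵢ − x̄)² = 343.4283 ⇒ m₂ = 343.4283/6 = 57.23806
Σ(xᵢ − x̄)³ = -3901.5556 ⇒ m₃ = -3901.5556/6 = -650.25926
m₂^(3/2) = 57.23806^(1.5) = 433.03930
g1 = m₃ / m₂^(3/2) = -650.25926 / 433.03930 ≈ -1.5016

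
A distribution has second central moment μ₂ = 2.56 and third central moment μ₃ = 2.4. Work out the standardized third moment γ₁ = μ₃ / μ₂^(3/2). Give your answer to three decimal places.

σ = √μ₂ = √2.56 = 1.60000
σ³ = μ₂^(3/2) = 4.09600
γ₁ = μ₃/σ³ = 2.4 / 4.09600 ≈ 0.586

0.586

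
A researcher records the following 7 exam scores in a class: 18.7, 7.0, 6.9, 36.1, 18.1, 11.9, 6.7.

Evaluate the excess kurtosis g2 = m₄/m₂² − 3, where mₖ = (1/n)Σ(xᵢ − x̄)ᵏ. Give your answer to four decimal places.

x̄ = 15.0571
Σ(xᵢ − x̄)² = 676.5971 ⇒ m₂ = 96.65673
Σ(xᵢ − x̄)⁴ = 209954.2575 ⇒ m₄ = 29993.46536
m₂² = 9342.52436
g2 = m₄/m₂² − 3 = 3.21042 − 3 ≈ 0.2104

0.2104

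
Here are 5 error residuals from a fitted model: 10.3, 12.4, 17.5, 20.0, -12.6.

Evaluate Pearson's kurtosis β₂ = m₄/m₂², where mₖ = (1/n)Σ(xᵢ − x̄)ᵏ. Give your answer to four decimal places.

2.8325

x̄ = 9.5200
Σ(xᵢ − x̄)² = 671.7080 ⇒ m₂ = 134.34160
Σ(xᵢ − x̄)⁴ = 255596.0872 ⇒ m₄ = 51119.21744
m₂² = 18047.66549
β₂ = m₄/m₂² = 51119.21744 / 18047.66549 ≈ 2.8325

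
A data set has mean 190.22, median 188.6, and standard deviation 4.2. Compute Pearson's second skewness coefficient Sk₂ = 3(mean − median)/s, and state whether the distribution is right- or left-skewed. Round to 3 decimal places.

1.157, right-skewed

Sk₂ = 3(190.22 − 188.6) / 4.2 = 3 × 1.6200 / 4.2
    = 4.8600 / 4.2 ≈ 1.157
Sk₂ > 0 ⇒ mean > median ⇒ right-skewed (positive skew).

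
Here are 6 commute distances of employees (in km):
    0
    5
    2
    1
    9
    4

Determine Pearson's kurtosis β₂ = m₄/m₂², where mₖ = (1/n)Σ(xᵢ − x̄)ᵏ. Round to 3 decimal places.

2.336

x̄ = 3.5000
Σ(xᵢ − x̄)² = 53.5000 ⇒ m₂ = 8.91667
Σ(xᵢ − x̄)⁴ = 1114.3750 ⇒ m₄ = 185.72917
m₂² = 79.50694
β₂ = m₄/m₂² = 185.72917 / 79.50694 ≈ 2.336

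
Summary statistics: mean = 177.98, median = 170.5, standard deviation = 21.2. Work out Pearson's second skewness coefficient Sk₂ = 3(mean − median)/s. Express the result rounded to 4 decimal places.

1.0585

Sk₂ = 3(177.98 − 170.5) / 21.2 = 3 × 7.4800 / 21.2
    = 22.4400 / 21.2 ≈ 1.0585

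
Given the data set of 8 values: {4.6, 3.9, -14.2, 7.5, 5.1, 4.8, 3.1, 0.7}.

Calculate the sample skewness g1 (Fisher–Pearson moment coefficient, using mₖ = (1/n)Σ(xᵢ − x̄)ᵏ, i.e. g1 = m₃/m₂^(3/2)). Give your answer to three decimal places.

x̄ = (4.6 + 3.9 - 14.2 + 7.5 + 5.1 + 4.8 + 3.1 + 0.7) / 8 = 1.9375
deviations (xᵢ − x̄): 2.6625, 1.9625, -16.1375, 5.5625, 3.1625, 2.8625, 1.1625, -1.2375
Σ(xᵢ − x̄)² = 323.3787 ⇒ m₂ = 323.3787/8 = 40.42234
Σ(xᵢ − x̄)³ = -3949.2055 ⇒ m₃ = -3949.2055/8 = -493.65069
m₂^(3/2) = 40.42234^(1.5) = 256.99948
g1 = m₃ / m₂^(3/2) = -493.65069 / 256.99948 ≈ -1.921

-1.921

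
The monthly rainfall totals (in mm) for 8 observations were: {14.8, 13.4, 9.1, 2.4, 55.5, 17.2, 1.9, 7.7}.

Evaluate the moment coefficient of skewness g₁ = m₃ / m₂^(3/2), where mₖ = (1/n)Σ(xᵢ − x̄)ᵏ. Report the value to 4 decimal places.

x̄ = (14.8 + 13.4 + 9.1 + 2.4 + 55.5 + 17.2 + 1.9 + 7.7) / 8 = 15.2500
deviations (xᵢ − x̄): -0.4500, -1.8500, -6.1500, -12.8500, 40.2500, 1.9500, -13.3500, -7.5500
Σ(xᵢ − x̄)² = 2065.6600 ⇒ m₂ = 2065.6600/8 = 258.20750
Σ(xᵢ − x̄)³ = 60044.4360 ⇒ m₃ = 60044.4360/8 = 7505.55450
m₂^(3/2) = 258.20750^(1.5) = 4149.09405
g₁ = m₃ / m₂^(3/2) = 7505.55450 / 4149.09405 ≈ 1.8090

1.8090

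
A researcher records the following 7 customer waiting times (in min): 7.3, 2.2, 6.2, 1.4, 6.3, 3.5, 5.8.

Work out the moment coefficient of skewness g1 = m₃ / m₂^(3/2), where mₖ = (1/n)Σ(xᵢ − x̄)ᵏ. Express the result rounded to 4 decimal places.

-0.3651

x̄ = (7.3 + 2.2 + 6.2 + 1.4 + 6.3 + 3.5 + 5.8) / 7 = 4.6714
deviations (xᵢ − x̄): 2.6286, -2.4714, 1.5286, -3.2714, 1.6286, -1.1714, 1.1286
Σ(xᵢ − x̄)² = 31.3543 ⇒ m₂ = 31.3543/7 = 4.47918
Σ(xᵢ − x̄)³ = -24.2243 ⇒ m₃ = -24.2243/7 = -3.46062
m₂^(3/2) = 4.47918^(1.5) = 9.47978
g1 = m₃ / m₂^(3/2) = -3.46062 / 9.47978 ≈ -0.3651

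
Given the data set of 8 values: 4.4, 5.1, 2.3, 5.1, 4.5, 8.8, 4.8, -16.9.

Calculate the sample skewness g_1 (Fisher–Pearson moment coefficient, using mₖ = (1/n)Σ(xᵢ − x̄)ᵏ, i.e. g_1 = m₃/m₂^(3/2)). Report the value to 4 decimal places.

-2.0310

x̄ = (4.4 + 5.1 + 2.3 + 5.1 + 4.5 + 8.8 + 4.8 - 16.9) / 8 = 2.2625
deviations (xᵢ − x̄): 2.1375, 2.8375, 0.0375, 2.8375, 2.2375, 6.5375, 2.5375, -19.1625
Σ(xᵢ − x̄)² = 442.0587 ⇒ m₂ = 442.0587/8 = 55.25734
Σ(xᵢ − x̄)³ = -6674.0930 ⇒ m₃ = -6674.0930/8 = -834.26162
m₂^(3/2) = 55.25734^(1.5) = 410.75703
g_1 = m₃ / m₂^(3/2) = -834.26162 / 410.75703 ≈ -2.0310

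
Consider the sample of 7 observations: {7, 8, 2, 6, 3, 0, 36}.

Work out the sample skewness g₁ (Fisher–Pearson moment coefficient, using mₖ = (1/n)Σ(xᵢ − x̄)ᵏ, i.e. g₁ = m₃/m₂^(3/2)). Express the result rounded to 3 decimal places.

1.810

x̄ = (7 + 8 + 2 + 6 + 3 + 0 + 36) / 7 = 8.8571
deviations (xᵢ − x̄): -1.8571, -0.8571, -6.8571, -2.8571, -5.8571, -8.8571, 27.1429
Σ(xᵢ − x̄)² = 908.8571 ⇒ m₂ = 908.8571/7 = 129.83673
Σ(xᵢ − x̄)³ = 18748.5306 ⇒ m₃ = 18748.5306/7 = 2678.36152
m₂^(3/2) = 129.83673^(1.5) = 1479.43666
g₁ = m₃ / m₂^(3/2) = 2678.36152 / 1479.43666 ≈ 1.810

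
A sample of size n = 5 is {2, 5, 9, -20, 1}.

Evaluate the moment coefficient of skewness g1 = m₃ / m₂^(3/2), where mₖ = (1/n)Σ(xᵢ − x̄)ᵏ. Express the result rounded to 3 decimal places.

-1.210

x̄ = (2 + 5 + 9 - 20 + 1) / 5 = -0.6000
deviations (xᵢ − x̄): 2.6000, 5.6000, 9.6000, -19.4000, 1.6000
Σ(xᵢ − x̄)² = 509.2000 ⇒ m₂ = 509.2000/5 = 101.84000
Σ(xᵢ − x̄)³ = -6219.3600 ⇒ m₃ = -6219.3600/5 = -1243.87200
m₂^(3/2) = 101.84000^(1.5) = 1027.72657
g1 = m₃ / m₂^(3/2) = -1243.87200 / 1027.72657 ≈ -1.210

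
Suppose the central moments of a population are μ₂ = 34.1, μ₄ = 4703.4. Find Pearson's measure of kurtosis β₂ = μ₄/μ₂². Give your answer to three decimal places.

μ₂² = 34.1² = 1162.81000
μ₄/μ₂² = 4703.4 / 1162.81000 = 4.04486
β₂ ≈ 4.045

4.045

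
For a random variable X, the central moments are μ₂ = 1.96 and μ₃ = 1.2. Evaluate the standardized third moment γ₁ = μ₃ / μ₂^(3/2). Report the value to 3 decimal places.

0.437

σ = √μ₂ = √1.96 = 1.40000
σ³ = μ₂^(3/2) = 2.74400
γ₁ = μ₃/σ³ = 1.2 / 2.74400 ≈ 0.437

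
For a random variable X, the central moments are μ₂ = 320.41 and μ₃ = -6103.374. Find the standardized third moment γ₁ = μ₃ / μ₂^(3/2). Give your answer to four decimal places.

σ = √μ₂ = √320.41 = 17.90000
σ³ = μ₂^(3/2) = 5735.33900
γ₁ = μ₃/σ³ = -6103.374 / 5735.33900 ≈ -1.0642

-1.0642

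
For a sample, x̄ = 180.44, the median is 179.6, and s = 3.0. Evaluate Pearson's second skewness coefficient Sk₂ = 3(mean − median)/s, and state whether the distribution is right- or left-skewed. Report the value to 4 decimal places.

0.8400, right-skewed

Sk₂ = 3(180.44 − 179.6) / 3.0 = 3 × 0.8400 / 3.0
    = 2.5200 / 3.0 ≈ 0.8400
Sk₂ > 0 ⇒ mean > median ⇒ right-skewed (positive skew).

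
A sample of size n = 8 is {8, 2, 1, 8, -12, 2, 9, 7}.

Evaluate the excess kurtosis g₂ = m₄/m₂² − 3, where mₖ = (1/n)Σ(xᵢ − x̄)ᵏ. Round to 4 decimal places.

0.9640

x̄ = 3.1250
Σ(xᵢ − x̄)² = 332.8750 ⇒ m₂ = 41.60938
Σ(xᵢ − x̄)⁴ = 54903.7129 ⇒ m₄ = 6862.96411
m₂² = 1731.34009
g₂ = m₄/m₂² − 3 = 3.96396 − 3 ≈ 0.9640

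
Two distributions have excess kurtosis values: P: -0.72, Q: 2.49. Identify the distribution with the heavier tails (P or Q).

Q

Higher excess kurtosis ⇒ heavier tails relative to the normal distribution.
-0.72 vs 2.49: the larger is 2.49, so Q has heavier tails. (Q is leptokurtic — heavier-than-normal tails; the other is platykurtic.)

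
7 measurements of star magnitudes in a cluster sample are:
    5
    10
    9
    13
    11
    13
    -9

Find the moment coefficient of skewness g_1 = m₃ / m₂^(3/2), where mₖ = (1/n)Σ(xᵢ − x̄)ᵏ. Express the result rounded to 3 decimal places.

x̄ = (5 + 10 + 9 + 13 + 11 + 13 - 9) / 7 = 7.4286
deviations (xᵢ − x̄): -2.4286, 2.5714, 1.5714, 5.5714, 3.5714, 5.5714, -16.4286
Σ(xᵢ − x̄)² = 359.7143 ⇒ m₂ = 359.7143/7 = 51.38776
Σ(xᵢ − x̄)³ = -4036.0408 ⇒ m₃ = -4036.0408/7 = -576.57726
m₂^(3/2) = 51.38776^(1.5) = 368.37442
g_1 = m₃ / m₂^(3/2) = -576.57726 / 368.37442 ≈ -1.565

-1.565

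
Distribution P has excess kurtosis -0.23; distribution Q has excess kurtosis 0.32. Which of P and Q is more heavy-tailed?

Higher excess kurtosis ⇒ heavier tails relative to the normal distribution.
-0.23 vs 0.32: the larger is 0.32, so Q has heavier tails. (Q is leptokurtic — heavier-than-normal tails; the other is platykurtic.)

Q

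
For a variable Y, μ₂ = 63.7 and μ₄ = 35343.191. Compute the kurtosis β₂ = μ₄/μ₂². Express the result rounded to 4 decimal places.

8.7102

μ₂² = 63.7² = 4057.69000
μ₄/μ₂² = 35343.191 / 4057.69000 = 8.71018
β₂ ≈ 8.7102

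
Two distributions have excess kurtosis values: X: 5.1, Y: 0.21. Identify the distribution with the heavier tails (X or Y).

X

Higher excess kurtosis ⇒ heavier tails relative to the normal distribution.
5.1 vs 0.21: the larger is 5.1, so X has heavier tails.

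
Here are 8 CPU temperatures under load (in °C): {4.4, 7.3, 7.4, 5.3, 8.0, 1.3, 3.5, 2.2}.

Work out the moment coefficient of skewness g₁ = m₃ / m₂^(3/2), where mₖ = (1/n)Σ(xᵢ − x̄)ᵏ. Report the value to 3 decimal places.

x̄ = (4.4 + 7.3 + 7.4 + 5.3 + 8.0 + 1.3 + 3.5 + 2.2) / 8 = 4.9250
deviations (xᵢ − x̄): -0.5250, 2.3750, 2.4750, 0.3750, 3.0750, -3.6250, -1.4250, -2.7250
Σ(xᵢ − x̄)² = 44.2350 ⇒ m₂ = 44.2350/8 = 5.52938
Σ(xᵢ − x̄)³ = -13.2217 ⇒ m₃ = -13.2217/8 = -1.65272
m₂^(3/2) = 5.52938^(1.5) = 13.00212
g₁ = m₃ / m₂^(3/2) = -1.65272 / 13.00212 ≈ -0.127

-0.127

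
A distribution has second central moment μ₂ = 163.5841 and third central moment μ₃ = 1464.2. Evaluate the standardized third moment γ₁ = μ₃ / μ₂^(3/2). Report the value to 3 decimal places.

σ = √μ₂ = √163.5841 = 12.79000
σ³ = μ₂^(3/2) = 2092.24064
γ₁ = μ₃/σ³ = 1464.2 / 2092.24064 ≈ 0.700

0.700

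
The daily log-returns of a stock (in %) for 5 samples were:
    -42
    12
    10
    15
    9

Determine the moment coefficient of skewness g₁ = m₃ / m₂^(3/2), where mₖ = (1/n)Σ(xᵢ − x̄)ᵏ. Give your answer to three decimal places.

-1.466

x̄ = (-42 + 12 + 10 + 15 + 9) / 5 = 0.8000
deviations (xᵢ − x̄): -42.8000, 11.2000, 9.2000, 14.2000, 8.2000
Σ(xᵢ − x̄)² = 2310.8000 ⇒ m₂ = 2310.8000/5 = 462.16000
Σ(xᵢ − x̄)³ = -72804.4800 ⇒ m₃ = -72804.4800/5 = -14560.89600
m₂^(3/2) = 462.16000^(1.5) = 9935.47264
g₁ = m₃ / m₂^(3/2) = -14560.89600 / 9935.47264 ≈ -1.466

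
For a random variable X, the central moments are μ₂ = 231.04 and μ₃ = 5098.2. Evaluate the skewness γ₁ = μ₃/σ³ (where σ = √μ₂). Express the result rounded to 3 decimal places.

σ = √μ₂ = √231.04 = 15.20000
σ³ = μ₂^(3/2) = 3511.80800
γ₁ = μ₃/σ³ = 5098.2 / 3511.80800 ≈ 1.452

1.452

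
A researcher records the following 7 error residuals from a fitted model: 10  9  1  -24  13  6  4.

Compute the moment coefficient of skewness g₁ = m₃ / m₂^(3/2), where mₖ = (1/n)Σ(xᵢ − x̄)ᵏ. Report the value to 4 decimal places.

x̄ = (10 + 9 + 1 - 24 + 13 + 6 + 4) / 7 = 2.7143
deviations (xᵢ − x̄): 7.2857, 6.2857, -1.7143, -26.7143, 10.2857, 3.2857, 1.2857
Σ(xᵢ − x̄)² = 927.4286 ⇒ m₂ = 927.4286/7 = 132.48980
Σ(xᵢ − x̄)³ = -17308.8980 ⇒ m₃ = -17308.8980/7 = -2472.69971
m₂^(3/2) = 132.48980^(1.5) = 1525.01335
g₁ = m₃ / m₂^(3/2) = -2472.69971 / 1525.01335 ≈ -1.6214

-1.6214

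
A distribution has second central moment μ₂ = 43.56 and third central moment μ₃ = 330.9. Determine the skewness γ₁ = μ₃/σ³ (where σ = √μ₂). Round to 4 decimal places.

1.1510

σ = √μ₂ = √43.56 = 6.60000
σ³ = μ₂^(3/2) = 287.49600
γ₁ = μ₃/σ³ = 330.9 / 287.49600 ≈ 1.1510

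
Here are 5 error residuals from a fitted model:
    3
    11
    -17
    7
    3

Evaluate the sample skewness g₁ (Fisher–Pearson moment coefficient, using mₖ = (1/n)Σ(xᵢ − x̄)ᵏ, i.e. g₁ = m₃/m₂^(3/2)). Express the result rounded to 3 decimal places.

x̄ = (3 + 11 - 17 + 7 + 3) / 5 = 1.4000
deviations (xᵢ − x̄): 1.6000, 9.6000, -18.4000, 5.6000, 1.6000
Σ(xᵢ − x̄)² = 467.2000 ⇒ m₂ = 467.2000/5 = 93.44000
Σ(xᵢ − x̄)³ = -5160.9600 ⇒ m₃ = -5160.9600/5 = -1032.19200
m₂^(3/2) = 93.44000^(1.5) = 903.23185
g₁ = m₃ / m₂^(3/2) = -1032.19200 / 903.23185 ≈ -1.143

-1.143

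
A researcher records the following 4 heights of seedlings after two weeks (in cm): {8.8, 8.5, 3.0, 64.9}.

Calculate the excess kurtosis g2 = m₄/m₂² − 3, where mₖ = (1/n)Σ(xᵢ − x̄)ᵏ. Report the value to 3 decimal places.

-0.687

x̄ = 21.3000
Σ(xᵢ − x̄)² = 2555.9400 ⇒ m₂ = 638.98500
Σ(xᵢ − x̄)⁴ = 3777057.8418 ⇒ m₄ = 944264.46045
m₂² = 408301.83023
g2 = m₄/m₂² − 3 = 2.31266 − 3 ≈ -0.687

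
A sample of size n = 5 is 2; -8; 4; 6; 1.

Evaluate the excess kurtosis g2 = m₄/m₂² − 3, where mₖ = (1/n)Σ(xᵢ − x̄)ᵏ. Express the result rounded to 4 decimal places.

x̄ = 1.0000
Σ(xᵢ − x̄)² = 116.0000 ⇒ m₂ = 23.20000
Σ(xᵢ − x̄)⁴ = 7268.0000 ⇒ m₄ = 1453.60000
m₂² = 538.24000
g2 = m₄/m₂² − 3 = 2.70065 − 3 ≈ -0.2993

-0.2993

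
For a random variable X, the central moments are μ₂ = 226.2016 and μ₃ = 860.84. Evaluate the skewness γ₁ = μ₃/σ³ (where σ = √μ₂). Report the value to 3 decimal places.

σ = √μ₂ = √226.2016 = 15.04000
σ³ = μ₂^(3/2) = 3402.07206
γ₁ = μ₃/σ³ = 860.84 / 3402.07206 ≈ 0.253

0.253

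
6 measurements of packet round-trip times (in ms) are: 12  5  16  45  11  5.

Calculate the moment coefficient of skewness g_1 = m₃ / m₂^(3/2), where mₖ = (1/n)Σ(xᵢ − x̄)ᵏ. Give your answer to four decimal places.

x̄ = (12 + 5 + 16 + 45 + 11 + 5) / 6 = 15.6667
deviations (xᵢ − x̄): -3.6667, -10.6667, 0.3333, 29.3333, -4.6667, -10.6667
Σ(xᵢ − x̄)² = 1123.3333 ⇒ m₂ = 1123.3333/6 = 187.22222
Σ(xᵢ − x̄)³ = 22661.5556 ⇒ m₃ = 22661.5556/6 = 3776.92593
m₂^(3/2) = 187.22222^(1.5) = 2561.74616
g_1 = m₃ / m₂^(3/2) = 3776.92593 / 2561.74616 ≈ 1.4744

1.4744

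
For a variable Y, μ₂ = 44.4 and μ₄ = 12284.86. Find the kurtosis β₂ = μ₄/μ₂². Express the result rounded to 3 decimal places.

μ₂² = 44.4² = 1971.36000
μ₄/μ₂² = 12284.86 / 1971.36000 = 6.23167
β₂ ≈ 6.232

6.232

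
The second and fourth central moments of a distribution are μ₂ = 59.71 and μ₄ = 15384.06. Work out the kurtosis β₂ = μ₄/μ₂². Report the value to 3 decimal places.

μ₂² = 59.71² = 3565.28410
μ₄/μ₂² = 15384.06 / 3565.28410 = 4.31496
β₂ ≈ 4.315

4.315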